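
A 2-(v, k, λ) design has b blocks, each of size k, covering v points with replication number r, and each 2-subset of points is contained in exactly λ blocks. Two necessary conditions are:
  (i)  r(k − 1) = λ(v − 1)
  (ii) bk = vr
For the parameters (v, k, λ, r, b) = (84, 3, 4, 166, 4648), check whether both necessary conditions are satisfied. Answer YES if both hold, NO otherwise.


Condition (i): r(k − 1) = 166·2 = 332; λ(v − 1) = 4·83 = 332. Match? YES.
Condition (ii): bk = 4648·3 = 13944; vr = 84·166 = 13944. Match? YES.
Both conditions hold? YES.

YES


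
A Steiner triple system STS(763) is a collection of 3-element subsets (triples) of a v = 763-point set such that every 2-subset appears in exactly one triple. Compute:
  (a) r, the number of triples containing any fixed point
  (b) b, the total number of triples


An STS(v) is a 2-(v, 3, 1) BIBD: block size k = 3, λ = 1.
Replication: r(k − 1) = λ(v − 1) ⇒ r·2 = 763 − 1 = 762 ⇒ r = 381.
Block count: b = v(v − 1)/6 = 763·762/6 = 581406/6 = 96901.

r = 381, b = 96901.


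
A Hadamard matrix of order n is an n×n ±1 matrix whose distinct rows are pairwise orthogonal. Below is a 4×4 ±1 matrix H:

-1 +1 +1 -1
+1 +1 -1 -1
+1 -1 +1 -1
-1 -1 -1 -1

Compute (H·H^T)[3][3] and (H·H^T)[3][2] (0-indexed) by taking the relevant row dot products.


Row 2 of H: [1, -1, 1, -1].
Row 3 of H: [-1, -1, -1, -1].
(H·H^T)[3][3] = Σ_j H[3][j]·H[3][j] = (-1)² + (-1)² + (-1)² + (-1)² = 1 + 1 + 1 + 1 = 4.
(H·H^T)[3][2] = Σ_j H[3][j]·H[2][j] = (-1)·(1) + (-1)·(-1) + (-1)·(1) + (-1)·(-1) = -1 + 1 + -1 + 1 = 0.
So rows 3 and 2 are orthogonal; the diagonal entry equals n = 4.

(3,3) entry = 4; (3,2) entry = 0.


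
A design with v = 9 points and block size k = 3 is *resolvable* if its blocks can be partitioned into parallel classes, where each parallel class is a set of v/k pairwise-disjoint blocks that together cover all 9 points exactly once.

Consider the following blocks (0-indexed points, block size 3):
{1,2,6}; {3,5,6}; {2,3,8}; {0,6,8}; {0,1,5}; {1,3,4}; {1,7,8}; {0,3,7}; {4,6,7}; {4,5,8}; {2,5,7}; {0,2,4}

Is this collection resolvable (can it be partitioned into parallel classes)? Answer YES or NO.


v = 9, block size k = 3, number of blocks = 12.
For resolvability, blocks must partition into parallel classes of size v/k = 3.
Total blocks must therefore be a multiple of 3: 12 = 3·4 + 0 ⇒ divisible ✓.
Greedy packing gives 4 candidate class(es). Each should be a full parallel class (size 3, covers all 9 points).
  Class 1 (3 blocks): {1,2,6}; {0,3,7}; {4,5,8}. Points covered: [0, 1, 2, 3, 4, 5, 6, 7, 8].
  Class 2 (3 blocks): {3,5,6}; {1,7,8}; {0,2,4}. Points covered: [0, 1, 2, 3, 4, 5, 6, 7, 8].
  Class 3 (3 blocks): {2,3,8}; {0,1,5}; {4,6,7}. Points covered: [0, 1, 2, 3, 4, 5, 6, 7, 8].
  Class 4 (3 blocks): {0,6,8}; {1,3,4}; {2,5,7}. Points covered: [0, 1, 2, 3, 4, 5, 6, 7, 8].
All classes full (size 3)? YES. All classes cover every point? YES.
Resolvable? YES.

YES


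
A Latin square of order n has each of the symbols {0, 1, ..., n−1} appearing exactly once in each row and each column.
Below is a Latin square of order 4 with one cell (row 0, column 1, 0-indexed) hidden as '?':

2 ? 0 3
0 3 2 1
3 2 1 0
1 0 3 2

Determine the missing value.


Row 0 contains symbols [0, 2, 3] — missing [1].
Column 1 contains symbols [0, 2, 3] — missing [1].
The missing symbol must appear in both missing sets; intersection = [1].
Therefore the hidden value is 1.

Missing value = 1.


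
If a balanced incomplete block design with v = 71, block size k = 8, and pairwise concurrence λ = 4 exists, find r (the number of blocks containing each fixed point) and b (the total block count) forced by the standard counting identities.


Any 2-(v, k, λ) BIBD satisfies two necessary conditions:
  (i)  Each point sits in r blocks, and counting incidences through any fixed point gives r(k − 1) = λ(v − 1), so r = λ(v − 1)/(k − 1).
  (ii) Total incidences bk = vr, so b = vr/k.
Step 1: r = λ(v − 1)/(k − 1) = 4·(71 − 1)/(8 − 1) = 4·70/7 = 280/7 = 40.
Step 2: b = vr/k = 71·40/8 = 2840/8 = 355.
Check integrality: r = 40 ∈ Z ✓, b = 355 ∈ Z ✓.
(These identities are necessary conditions: they determine r and b for any design with these parameters, but do not by themselves prove that one exists.)

r = 40, b = 355.


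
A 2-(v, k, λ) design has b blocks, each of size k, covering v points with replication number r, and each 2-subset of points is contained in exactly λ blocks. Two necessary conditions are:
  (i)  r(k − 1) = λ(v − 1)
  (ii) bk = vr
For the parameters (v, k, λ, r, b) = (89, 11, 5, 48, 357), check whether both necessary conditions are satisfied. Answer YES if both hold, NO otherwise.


Condition (i): r(k − 1) = 48·10 = 480; λ(v − 1) = 5·88 = 440. Match? NO.
Condition (ii): bk = 357·11 = 3927; vr = 89·48 = 4272. Match? NO.
Both conditions hold? NO.

NO


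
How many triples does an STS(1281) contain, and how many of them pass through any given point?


An STS(v) is a 2-(v, 3, 1) BIBD: block size k = 3, λ = 1.
Replication: r(k − 1) = λ(v − 1) ⇒ r·2 = 1281 − 1 = 1280 ⇒ r = 640.
Block count: b = v(v − 1)/6 = 1281·1280/6 = 1639680/6 = 273280.
(Check via bk = vr: 273280·3 = 819840 = 1281·640 = 819840 ✓.)

r = 640, b = 273280.


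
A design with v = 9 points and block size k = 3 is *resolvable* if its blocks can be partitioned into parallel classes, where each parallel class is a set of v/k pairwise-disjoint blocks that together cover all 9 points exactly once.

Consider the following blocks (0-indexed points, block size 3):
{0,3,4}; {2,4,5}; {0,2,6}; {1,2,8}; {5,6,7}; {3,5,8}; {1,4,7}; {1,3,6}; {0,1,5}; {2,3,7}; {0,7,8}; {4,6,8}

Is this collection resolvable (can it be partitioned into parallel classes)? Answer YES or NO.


v = 9, block size k = 3, number of blocks = 12.
For resolvability, blocks must partition into parallel classes of size v/k = 3.
Total blocks must therefore be a multiple of 3: 12 = 3·4 + 0 ⇒ divisible ✓.
Greedy packing gives 4 candidate class(es). Each should be a full parallel class (size 3, covers all 9 points).
  Class 1 (3 blocks): {0,3,4}; {1,2,8}; {5,6,7}. Points covered: [0, 1, 2, 3, 4, 5, 6, 7, 8].
  Class 2 (3 blocks): {2,4,5}; {1,3,6}; {0,7,8}. Points covered: [0, 1, 2, 3, 4, 5, 6, 7, 8].
  Class 3 (3 blocks): {0,2,6}; {3,5,8}; {1,4,7}. Points covered: [0, 1, 2, 3, 4, 5, 6, 7, 8].
  Class 4 (3 blocks): {0,1,5}; {2,3,7}; {4,6,8}. Points covered: [0, 1, 2, 3, 4, 5, 6, 7, 8].
All classes full (size 3)? YES. All classes cover every point? YES.
Resolvable? YES.

YES


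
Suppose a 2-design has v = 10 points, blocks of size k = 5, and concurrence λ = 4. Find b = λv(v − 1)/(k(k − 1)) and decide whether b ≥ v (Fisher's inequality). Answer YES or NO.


r = λ(v − 1)/(k − 1) = 4·9/4 = 9.
b = vr/k = 10·9/5 = 18.
Fisher's inequality: b ≥ v ⇔ 18 ≥ 10? YES.

YES


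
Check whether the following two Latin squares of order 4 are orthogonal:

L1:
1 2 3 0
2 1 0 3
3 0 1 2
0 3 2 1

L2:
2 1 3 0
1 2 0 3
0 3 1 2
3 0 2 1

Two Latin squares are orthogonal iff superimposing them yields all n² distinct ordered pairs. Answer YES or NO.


Form the n² = 16 superimposed pairs (L1[i][j], L2[i][j]), row by row (rows and columns indexed from 0):
row 0: (1,2) (2,1) (3,3) (0,0)
row 1: (2,1) (1,2) (0,0) (3,3)
row 2: (3,0) (0,3) (1,1) (2,2)
row 3: (0,3) (3,0) (2,2) (1,1)
Orthogonality requires all 16 pairs distinct.
But the pair (2,1) repeats: cell (0,1) has L1 = 2, L2 = 1, and cell (1,0) has L1 = 2, L2 = 1.
A repeated pair means some other pair never occurs (only 8 distinct pairs out of 16), so the squares are not orthogonal.
Conclusion: NO.

NO


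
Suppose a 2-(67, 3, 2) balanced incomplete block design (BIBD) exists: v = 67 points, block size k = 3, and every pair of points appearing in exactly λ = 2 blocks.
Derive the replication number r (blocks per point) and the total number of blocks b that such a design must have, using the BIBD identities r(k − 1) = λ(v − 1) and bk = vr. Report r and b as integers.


Any 2-(v, k, λ) BIBD satisfies two necessary conditions:
  (i)  Each point sits in r blocks, and counting incidences through any fixed point gives r(k − 1) = λ(v − 1), so r = λ(v − 1)/(k − 1).
  (ii) Total incidences bk = vr, so b = vr/k.
Step 1: r = λ(v − 1)/(k − 1) = 2·(67 − 1)/(3 − 1) = 2·66/2 = 132/2 = 66.
Step 2: b = vr/k = 67·66/3 = 4422/3 = 1474.
Check integrality: r = 66 ∈ Z ✓, b = 1474 ∈ Z ✓.
(These identities are necessary conditions: they determine r and b for any design with these parameters, but do not by themselves prove that one exists.)

r = 66, b = 1474.


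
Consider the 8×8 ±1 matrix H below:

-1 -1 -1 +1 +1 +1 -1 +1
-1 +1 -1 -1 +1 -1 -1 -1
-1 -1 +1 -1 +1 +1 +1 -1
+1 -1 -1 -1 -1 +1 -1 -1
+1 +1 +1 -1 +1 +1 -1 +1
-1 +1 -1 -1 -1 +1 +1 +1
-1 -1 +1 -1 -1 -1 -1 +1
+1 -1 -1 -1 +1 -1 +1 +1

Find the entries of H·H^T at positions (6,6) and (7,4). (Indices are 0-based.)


Row 4 of H: [1, 1, 1, -1, 1, 1, -1, 1].
Row 6 of H: [-1, -1, 1, -1, -1, -1, -1, 1].
Row 7 of H: [1, -1, -1, -1, 1, -1, 1, 1].
(H·H^T)[6][6] = Σ_j H[6][j]·H[6][j] = (-1)² + (-1)² + (1)² + (-1)² + (-1)² + (-1)² + (-1)² + (1)² = 1 + 1 + 1 + 1 + 1 + 1 + 1 + 1 = 8.
(H·H^T)[7][4] = Σ_j H[7][j]·H[4][j] = (1)·(1) + (-1)·(1) + (-1)·(1) + (-1)·(-1) + (1)·(1) + (-1)·(1) + (1)·(-1) + (1)·(1) = 1 + -1 + -1 + 1 + 1 + -1 + -1 + 1 = 0.
So rows 7 and 4 are orthogonal; the diagonal entry equals n = 8.

(6,6) entry = 8; (7,4) entry = 0.


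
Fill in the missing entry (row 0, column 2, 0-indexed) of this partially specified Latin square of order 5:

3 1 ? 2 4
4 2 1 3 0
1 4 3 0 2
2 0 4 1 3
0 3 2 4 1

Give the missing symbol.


Row 0 contains symbols [1, 2, 3, 4] — missing [0].
Column 2 contains symbols [1, 2, 3, 4] — missing [0].
The missing symbol must appear in both missing sets; intersection = [0].
Therefore the hidden value is 0.

Missing value = 0.


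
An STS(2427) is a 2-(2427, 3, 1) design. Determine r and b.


An STS(v) is a 2-(v, 3, 1) BIBD: block size k = 3, λ = 1.
Replication: r(k − 1) = λ(v − 1) ⇒ r·2 = 2427 − 1 = 2426 ⇒ r = 1213.
Block count: b = v(v − 1)/6 = 2427·2426/6 = 5887902/6 = 981317.
(Check via bk = vr: 981317·3 = 2943951 = 2427·1213 = 2943951 ✓.)

r = 1213, b = 981317.


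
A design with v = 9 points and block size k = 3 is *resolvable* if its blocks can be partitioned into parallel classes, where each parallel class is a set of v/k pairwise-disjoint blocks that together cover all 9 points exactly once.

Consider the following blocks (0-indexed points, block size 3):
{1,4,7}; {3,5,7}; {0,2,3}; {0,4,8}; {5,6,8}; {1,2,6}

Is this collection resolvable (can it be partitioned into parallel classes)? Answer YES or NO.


v = 9, block size k = 3, number of blocks = 6.
For resolvability, blocks must partition into parallel classes of size v/k = 3.
Total blocks must therefore be a multiple of 3: 6 = 3·2 + 0 ⇒ divisible ✓.
Greedy packing gives 2 candidate class(es). Each should be a full parallel class (size 3, covers all 9 points).
  Class 1 (3 blocks): {1,4,7}; {0,2,3}; {5,6,8}. Points covered: [0, 1, 2, 3, 4, 5, 6, 7, 8].
  Class 2 (3 blocks): {3,5,7}; {0,4,8}; {1,2,6}. Points covered: [0, 1, 2, 3, 4, 5, 6, 7, 8].
All classes full (size 3)? YES. All classes cover every point? YES.
Resolvable? YES.

YES


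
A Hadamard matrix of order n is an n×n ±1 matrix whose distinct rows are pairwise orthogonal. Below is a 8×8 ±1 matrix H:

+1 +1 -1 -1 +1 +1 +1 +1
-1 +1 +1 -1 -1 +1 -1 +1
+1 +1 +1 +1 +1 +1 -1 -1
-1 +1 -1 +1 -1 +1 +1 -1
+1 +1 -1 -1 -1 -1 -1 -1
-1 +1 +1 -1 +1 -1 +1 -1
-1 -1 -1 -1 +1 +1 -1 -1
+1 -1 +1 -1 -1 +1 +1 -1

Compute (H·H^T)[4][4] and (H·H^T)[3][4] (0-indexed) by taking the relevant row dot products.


Row 3 of H: [-1, 1, -1, 1, -1, 1, 1, -1].
Row 4 of H: [1, 1, -1, -1, -1, -1, -1, -1].
(H·H^T)[4][4] = Σ_j H[4][j]·H[4][j] = (1)² + (1)² + (-1)² + (-1)² + (-1)² + (-1)² + (-1)² + (-1)² = 1 + 1 + 1 + 1 + 1 + 1 + 1 + 1 = 8.
(H·H^T)[3][4] = Σ_j H[3][j]·H[4][j] = (-1)·(1) + (1)·(1) + (-1)·(-1) + (1)·(-1) + (-1)·(-1) + (1)·(-1) + (1)·(-1) + (-1)·(-1) = -1 + 1 + 1 + -1 + 1 + -1 + -1 + 1 = 0.
So rows 3 and 4 are orthogonal; the diagonal entry equals n = 8.

(4,4) entry = 8; (3,4) entry = 0.


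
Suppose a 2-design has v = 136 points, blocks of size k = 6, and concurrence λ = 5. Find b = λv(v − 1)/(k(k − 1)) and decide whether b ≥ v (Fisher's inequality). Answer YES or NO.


b = λv(v − 1)/(k(k − 1)) = 5·136·135/(6·5) = 91800/30 = 3060.
Compare with v = 136: b ≥ v, so Fisher's inequality holds.

YES


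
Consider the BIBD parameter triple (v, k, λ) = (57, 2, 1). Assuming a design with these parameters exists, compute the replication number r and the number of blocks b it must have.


Any 2-(v, k, λ) BIBD satisfies two necessary conditions:
  (i)  Each point sits in r blocks, and counting incidences through any fixed point gives r(k − 1) = λ(v − 1), so r = λ(v − 1)/(k − 1).
  (ii) Total incidences bk = vr, so b = vr/k.
Step 1: r = λ(v − 1)/(k − 1) = 1·(57 − 1)/(2 − 1) = 1·56/1 = 56/1 = 56.
Step 2: b = vr/k = 57·56/2 = 3192/2 = 1596.
Check integrality: r = 56 ∈ Z ✓, b = 1596 ∈ Z ✓.
(These identities are necessary conditions: they determine r and b for any design with these parameters, but do not by themselves prove that one exists.)

r = 56, b = 1596.


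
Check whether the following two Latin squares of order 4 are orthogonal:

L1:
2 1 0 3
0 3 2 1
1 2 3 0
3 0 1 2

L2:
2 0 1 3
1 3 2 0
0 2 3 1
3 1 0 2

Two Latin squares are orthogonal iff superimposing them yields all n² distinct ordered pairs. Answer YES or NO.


Form the n² = 16 superimposed pairs (L1[i][j], L2[i][j]), row by row (rows and columns indexed from 0):
row 0: (2,2) (1,0) (0,1) (3,3)
row 1: (0,1) (3,3) (2,2) (1,0)
row 2: (1,0) (2,2) (3,3) (0,1)
row 3: (3,3) (0,1) (1,0) (2,2)
Orthogonality requires all 16 pairs distinct.
But the pair (0,1) repeats: cell (0,2) has L1 = 0, L2 = 1, and cell (1,0) has L1 = 0, L2 = 1.
A repeated pair means some other pair never occurs (only 4 distinct pairs out of 16), so the squares are not orthogonal.
Conclusion: NO.

NO


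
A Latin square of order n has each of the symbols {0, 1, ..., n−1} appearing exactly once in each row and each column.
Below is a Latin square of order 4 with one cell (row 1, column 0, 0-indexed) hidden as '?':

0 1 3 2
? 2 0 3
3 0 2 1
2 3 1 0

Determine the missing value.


Row 1 contains symbols [0, 2, 3] — missing [1].
Column 0 contains symbols [0, 2, 3] — missing [1].
The missing symbol must appear in both missing sets; intersection = [1].
Therefore the hidden value is 1.

Missing value = 1.


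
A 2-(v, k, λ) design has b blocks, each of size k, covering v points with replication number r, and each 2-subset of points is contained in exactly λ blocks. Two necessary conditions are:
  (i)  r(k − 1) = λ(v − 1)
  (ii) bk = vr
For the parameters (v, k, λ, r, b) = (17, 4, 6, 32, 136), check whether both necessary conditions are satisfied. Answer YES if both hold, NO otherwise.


Condition (i): r(k − 1) = 32·3 = 96; λ(v − 1) = 6·16 = 96. Match? YES.
Condition (ii): bk = 136·4 = 544; vr = 17·32 = 544. Match? YES.
Both conditions hold? YES.

YES


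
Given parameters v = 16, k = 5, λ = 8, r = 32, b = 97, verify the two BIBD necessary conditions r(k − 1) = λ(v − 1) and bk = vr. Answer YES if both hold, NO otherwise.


Condition (i): r(k − 1) = 32·4 = 128; λ(v − 1) = 8·15 = 120. Match? NO.
Condition (ii): bk = 97·5 = 485; vr = 16·32 = 512. Match? NO.
Both conditions hold? NO.

NO


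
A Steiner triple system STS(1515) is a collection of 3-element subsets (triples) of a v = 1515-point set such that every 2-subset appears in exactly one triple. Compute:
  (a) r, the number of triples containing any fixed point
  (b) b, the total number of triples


An STS(v) is a 2-(v, 3, 1) BIBD: block size k = 3, λ = 1.
Replication: r(k − 1) = λ(v − 1) ⇒ r·2 = 1515 − 1 = 1514 ⇒ r = 757.
Block count: b = v(v − 1)/6 = 1515·1514/6 = 2293710/6 = 382285.
(Check via bk = vr: 382285·3 = 1146855 = 1515·757 = 1146855 ✓.)

r = 757, b = 382285.


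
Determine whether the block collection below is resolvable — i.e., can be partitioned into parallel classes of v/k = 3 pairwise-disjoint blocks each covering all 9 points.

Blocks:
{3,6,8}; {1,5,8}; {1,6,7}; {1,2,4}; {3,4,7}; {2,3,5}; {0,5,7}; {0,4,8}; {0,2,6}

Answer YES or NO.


v = 9, block size k = 3, number of blocks = 9.
For resolvability, blocks must partition into parallel classes of size v/k = 3.
Total blocks must therefore be a multiple of 3: 9 = 3·3 + 0 ⇒ divisible ✓.
Greedy packing gives 3 candidate class(es). Each should be a full parallel class (size 3, covers all 9 points).
  Class 1 (3 blocks): {3,6,8}; {1,2,4}; {0,5,7}. Points covered: [0, 1, 2, 3, 4, 5, 6, 7, 8].
  Class 2 (3 blocks): {1,5,8}; {3,4,7}; {0,2,6}. Points covered: [0, 1, 2, 3, 4, 5, 6, 7, 8].
  Class 3 (3 blocks): {1,6,7}; {2,3,5}; {0,4,8}. Points covered: [0, 1, 2, 3, 4, 5, 6, 7, 8].
All classes full (size 3)? YES. All classes cover every point? YES.
Resolvable? YES.

YES


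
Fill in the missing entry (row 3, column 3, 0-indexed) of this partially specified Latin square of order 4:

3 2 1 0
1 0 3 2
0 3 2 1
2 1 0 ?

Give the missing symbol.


Row 3 contains symbols [0, 1, 2] — missing [3].
Column 3 contains symbols [0, 1, 2] — missing [3].
The missing symbol must appear in both missing sets; intersection = [3].
Therefore the hidden value is 3.

Missing value = 3.


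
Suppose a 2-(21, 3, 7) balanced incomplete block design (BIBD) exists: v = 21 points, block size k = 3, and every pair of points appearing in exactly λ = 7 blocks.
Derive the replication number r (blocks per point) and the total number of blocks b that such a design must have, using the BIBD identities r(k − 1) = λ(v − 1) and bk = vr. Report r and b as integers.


Any 2-(v, k, λ) BIBD satisfies two necessary conditions:
  (i)  Each point sits in r blocks, and counting incidences through any fixed point gives r(k − 1) = λ(v − 1), so r = λ(v − 1)/(k − 1).
  (ii) Total incidences bk = vr, so b = vr/k.
Step 1: r = λ(v − 1)/(k − 1) = 7·(21 − 1)/(3 − 1) = 7·20/2 = 140/2 = 70.
Step 2: b = vr/k = 21·70/3 = 1470/3 = 490.
Check integrality: r = 70 ∈ Z ✓, b = 490 ∈ Z ✓.
(These identities are necessary conditions: they determine r and b for any design with these parameters, but do not by themselves prove that one exists.)

r = 70, b = 490.


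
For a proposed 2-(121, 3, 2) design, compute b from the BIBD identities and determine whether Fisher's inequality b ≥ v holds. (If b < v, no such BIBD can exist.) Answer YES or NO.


b = λv(v − 1)/(k(k − 1)) = 2·121·120/(3·2) = 29040/6 = 4840.
Compare with v = 121: b ≥ v, so Fisher's inequality holds.

YES


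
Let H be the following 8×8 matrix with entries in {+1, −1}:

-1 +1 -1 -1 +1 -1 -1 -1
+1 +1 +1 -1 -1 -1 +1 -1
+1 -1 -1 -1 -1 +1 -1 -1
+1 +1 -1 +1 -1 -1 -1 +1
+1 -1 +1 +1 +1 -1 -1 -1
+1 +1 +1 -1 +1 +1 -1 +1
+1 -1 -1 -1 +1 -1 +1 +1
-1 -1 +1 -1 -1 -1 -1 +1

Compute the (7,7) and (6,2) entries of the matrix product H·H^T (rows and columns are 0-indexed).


Row 2 of H: [1, -1, -1, -1, -1, 1, -1, -1].
Row 6 of H: [1, -1, -1, -1, 1, -1, 1, 1].
Row 7 of H: [-1, -1, 1, -1, -1, -1, -1, 1].
(H·H^T)[7][7] = Σ_j H[7][j]·H[7][j] = (-1)² + (-1)² + (1)² + (-1)² + (-1)² + (-1)² + (-1)² + (1)² = 1 + 1 + 1 + 1 + 1 + 1 + 1 + 1 = 8.
(H·H^T)[6][2] = Σ_j H[6][j]·H[2][j] = (1)·(1) + (-1)·(-1) + (-1)·(-1) + (-1)·(-1) + (1)·(-1) + (-1)·(1) + (1)·(-1) + (1)·(-1) = 1 + 1 + 1 + 1 + -1 + -1 + -1 + -1 = 0.
So rows 6 and 2 are orthogonal; the diagonal entry equals n = 8.

(7,7) entry = 8; (6,2) entry = 0.


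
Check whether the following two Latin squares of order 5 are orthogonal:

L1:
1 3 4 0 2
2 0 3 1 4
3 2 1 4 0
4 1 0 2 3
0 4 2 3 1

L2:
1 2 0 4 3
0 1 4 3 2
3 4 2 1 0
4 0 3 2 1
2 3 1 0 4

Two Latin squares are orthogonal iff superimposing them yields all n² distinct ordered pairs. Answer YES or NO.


Form the n² = 25 superimposed pairs (L1[i][j], L2[i][j]), row by row (rows and columns indexed from 0):
row 0: (1,1) (3,2) (4,0) (0,4) (2,3)
row 1: (2,0) (0,1) (3,4) (1,3) (4,2)
row 2: (3,3) (2,4) (1,2) (4,1) (0,0)
row 3: (4,4) (1,0) (0,3) (2,2) (3,1)
row 4: (0,2) (4,3) (2,1) (3,0) (1,4)
Orthogonality requires all 25 pairs distinct.
Check by first coordinate: for each symbol s of L1, list the L2 entries in the n cells where L1 = s; they must all differ.
  L1 = 0: L2 entries (in reading order) 4, 1, 0, 3, 2 — all 5 distinct ✓
  L1 = 1: L2 entries (in reading order) 1, 3, 2, 0, 4 — all 5 distinct ✓
  L1 = 2: L2 entries (in reading order) 3, 0, 4, 2, 1 — all 5 distinct ✓
  L1 = 3: L2 entries (in reading order) 2, 4, 3, 1, 0 — all 5 distinct ✓
  L1 = 4: L2 entries (in reading order) 0, 2, 1, 4, 3 — all 5 distinct ✓
Every symbol of L1 meets every symbol of L2 exactly once, so all 25 pairs are distinct (25 of 25).
Conclusion: YES.

YES


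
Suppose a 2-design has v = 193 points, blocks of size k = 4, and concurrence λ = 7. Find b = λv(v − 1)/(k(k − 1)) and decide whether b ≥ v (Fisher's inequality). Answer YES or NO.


r = λ(v − 1)/(k − 1) = 7·192/3 = 448.
b = vr/k = 193·448/4 = 21616.
Fisher's inequality: b ≥ v ⇔ 21616 ≥ 193? YES.

YES


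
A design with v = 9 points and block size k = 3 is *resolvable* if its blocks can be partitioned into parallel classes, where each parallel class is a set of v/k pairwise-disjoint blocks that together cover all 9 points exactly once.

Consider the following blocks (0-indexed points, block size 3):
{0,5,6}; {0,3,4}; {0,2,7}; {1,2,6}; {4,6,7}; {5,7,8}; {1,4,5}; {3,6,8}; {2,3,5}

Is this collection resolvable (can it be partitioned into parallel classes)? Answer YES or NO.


v = 9, block size k = 3, number of blocks = 9.
For resolvability, blocks must partition into parallel classes of size v/k = 3.
Total blocks must therefore be a multiple of 3: 9 = 3·3 + 0 ⇒ divisible ✓.
Consider block {0,5,6}. It intersects every other block in the collection, so no parallel class of size 3 can contain it.
Since every block must belong to some parallel class in a resolution, the collection cannot be partitioned into parallel classes.
Resolvable? NO.

NO


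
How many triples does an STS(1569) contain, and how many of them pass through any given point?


An STS(v) is a 2-(v, 3, 1) BIBD: block size k = 3, λ = 1.
Replication: r(k − 1) = λ(v − 1) ⇒ r·2 = 1569 − 1 = 1568 ⇒ r = 784.
Block count: bk = vr ⇒ b·3 = 1569·784 = 1230096 ⇒ b = 410032.
(Check via b = v(v − 1)/6 = 1569·1568/6 = 2460192/6 = 410032.)

r = 784, b = 410032.


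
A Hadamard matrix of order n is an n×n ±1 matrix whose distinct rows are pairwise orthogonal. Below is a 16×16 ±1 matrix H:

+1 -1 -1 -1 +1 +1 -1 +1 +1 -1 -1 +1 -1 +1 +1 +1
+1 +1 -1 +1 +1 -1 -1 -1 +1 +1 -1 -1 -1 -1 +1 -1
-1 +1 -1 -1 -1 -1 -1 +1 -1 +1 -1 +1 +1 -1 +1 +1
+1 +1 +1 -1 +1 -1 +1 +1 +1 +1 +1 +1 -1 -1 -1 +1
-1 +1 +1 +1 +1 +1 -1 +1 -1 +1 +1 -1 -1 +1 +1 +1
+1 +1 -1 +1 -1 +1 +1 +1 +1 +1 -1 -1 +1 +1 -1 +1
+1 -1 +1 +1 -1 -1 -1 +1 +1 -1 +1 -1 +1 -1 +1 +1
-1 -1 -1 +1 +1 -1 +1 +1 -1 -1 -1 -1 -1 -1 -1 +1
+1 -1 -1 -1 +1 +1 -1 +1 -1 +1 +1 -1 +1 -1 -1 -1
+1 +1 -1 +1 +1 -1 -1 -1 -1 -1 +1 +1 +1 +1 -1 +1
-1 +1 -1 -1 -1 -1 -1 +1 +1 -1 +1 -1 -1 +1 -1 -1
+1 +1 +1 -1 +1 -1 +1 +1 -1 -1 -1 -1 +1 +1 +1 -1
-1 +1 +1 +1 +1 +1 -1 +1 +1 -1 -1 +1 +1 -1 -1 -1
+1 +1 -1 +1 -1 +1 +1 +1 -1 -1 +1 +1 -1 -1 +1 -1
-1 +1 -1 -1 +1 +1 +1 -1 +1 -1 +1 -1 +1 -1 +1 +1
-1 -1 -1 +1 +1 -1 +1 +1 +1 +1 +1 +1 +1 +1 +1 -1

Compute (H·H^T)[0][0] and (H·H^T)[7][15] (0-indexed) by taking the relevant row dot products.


Row 0 of H: [1, -1, -1, -1, 1, 1, -1, 1, 1, -1, -1, 1, -1, 1, 1, 1].
Row 7 of H: [-1, -1, -1, 1, 1, -1, 1, 1, -1, -1, -1, -1, -1, -1, -1, 1].
Row 15 of H: [-1, -1, -1, 1, 1, -1, 1, 1, 1, 1, 1, 1, 1, 1, 1, -1].
(H·H^T)[0][0] = Σ_j H[0][j]·H[0][j] = (1)² + (-1)² + (-1)² + (-1)² + (1)² + (1)² + (-1)² + (1)² + (1)² + (-1)² + (-1)² + (1)² + (-1)² + (1)² + (1)² + (1)² = 1 + 1 + 1 + 1 + 1 + 1 + 1 + 1 + 1 + 1 + 1 + 1 + 1 + 1 + 1 + 1 = 16.
(H·H^T)[7][15] = Σ_j H[7][j]·H[15][j] = (-1)·(-1) + (-1)·(-1) + (-1)·(-1) + (1)·(1) + (1)·(1) + (-1)·(-1) + (1)·(1) + (1)·(1) + (-1)·(1) + (-1)·(1) + (-1)·(1) + (-1)·(1) + (-1)·(1) + (-1)·(1) + (-1)·(1) + (1)·(-1) = 1 + 1 + 1 + 1 + 1 + 1 + 1 + 1 + -1 + -1 + -1 + -1 + -1 + -1 + -1 + -1 = 0.
So rows 7 and 15 are orthogonal; the diagonal entry equals n = 16.

(0,0) entry = 16; (7,15) entry = 0.


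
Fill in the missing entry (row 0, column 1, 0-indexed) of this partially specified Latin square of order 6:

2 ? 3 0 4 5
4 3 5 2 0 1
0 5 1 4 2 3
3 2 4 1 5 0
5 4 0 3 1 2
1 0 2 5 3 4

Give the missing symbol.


Row 0 contains symbols [0, 2, 3, 4, 5] — missing [1].
Column 1 contains symbols [0, 2, 3, 4, 5] — missing [1].
The missing symbol must appear in both missing sets; intersection = [1].
Therefore the hidden value is 1.

Missing value = 1.


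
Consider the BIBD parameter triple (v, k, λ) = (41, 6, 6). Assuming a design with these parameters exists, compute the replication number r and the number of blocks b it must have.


Any 2-(v, k, λ) BIBD satisfies two necessary conditions:
  (i)  Each point sits in r blocks, and counting incidences through any fixed point gives r(k − 1) = λ(v − 1), so r = λ(v − 1)/(k − 1).
  (ii) Total incidences bk = vr, so b = vr/k.
Step 1: r = λ(v − 1)/(k − 1) = 6·(41 − 1)/(6 − 1) = 6·40/5 = 240/5 = 48.
Step 2: b = vr/k = 41·48/6 = 1968/6 = 328.
Check integrality: r = 48 ∈ Z ✓, b = 328 ∈ Z ✓.
(These identities are necessary conditions: they determine r and b for any design with these parameters, but do not by themselves prove that one exists.)

r = 48, b = 328.


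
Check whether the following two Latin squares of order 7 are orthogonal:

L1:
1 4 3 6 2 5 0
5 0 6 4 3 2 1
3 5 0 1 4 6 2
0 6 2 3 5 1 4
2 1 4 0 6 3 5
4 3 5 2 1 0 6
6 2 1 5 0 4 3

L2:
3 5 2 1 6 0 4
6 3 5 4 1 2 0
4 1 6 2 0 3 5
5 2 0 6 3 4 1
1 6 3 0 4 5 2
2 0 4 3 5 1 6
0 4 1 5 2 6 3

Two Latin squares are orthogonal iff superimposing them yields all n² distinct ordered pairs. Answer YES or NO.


Form the n² = 49 superimposed pairs (L1[i][j], L2[i][j]), row by row (rows and columns indexed from 0):
row 0: (1,3) (4,5) (3,2) (6,1) (2,6) (5,0) (0,4)
row 1: (5,6) (0,3) (6,5) (4,4) (3,1) (2,2) (1,0)
row 2: (3,4) (5,1) (0,6) (1,2) (4,0) (6,3) (2,5)
row 3: (0,5) (6,2) (2,0) (3,6) (5,3) (1,4) (4,1)
row 4: (2,1) (1,6) (4,3) (0,0) (6,4) (3,5) (5,2)
row 5: (4,2) (3,0) (5,4) (2,3) (1,5) (0,1) (6,6)
row 6: (6,0) (2,4) (1,1) (5,5) (0,2) (4,6) (3,3)
Orthogonality requires all 49 pairs distinct.
Check by first coordinate: for each symbol s of L1, list the L2 entries in the n cells where L1 = s; they must all differ.
  L1 = 0: L2 entries (in reading order) 4, 3, 6, 5, 0, 1, 2 — all 7 distinct ✓
  L1 = 1: L2 entries (in reading order) 3, 0, 2, 4, 6, 5, 1 — all 7 distinct ✓
  L1 = 2: L2 entries (in reading order) 6, 2, 5, 0, 1, 3, 4 — all 7 distinct ✓
  L1 = 3: L2 entries (in reading order) 2, 1, 4, 6, 5, 0, 3 — all 7 distinct ✓
  L1 = 4: L2 entries (in reading order) 5, 4, 0, 1, 3, 2, 6 — all 7 distinct ✓
  L1 = 5: L2 entries (in reading order) 0, 6, 1, 3, 2, 4, 5 — all 7 distinct ✓
  L1 = 6: L2 entries (in reading order) 1, 5, 3, 2, 4, 6, 0 — all 7 distinct ✓
Every symbol of L1 meets every symbol of L2 exactly once, so all 49 pairs are distinct (49 of 49).
Conclusion: YES.

YES


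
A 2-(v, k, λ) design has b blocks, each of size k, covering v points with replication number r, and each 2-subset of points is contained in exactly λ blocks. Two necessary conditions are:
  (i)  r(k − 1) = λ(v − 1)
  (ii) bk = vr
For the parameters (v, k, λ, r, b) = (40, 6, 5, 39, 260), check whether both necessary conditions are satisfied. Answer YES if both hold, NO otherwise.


Condition (i): r(k − 1) = 39·5 = 195; λ(v − 1) = 5·39 = 195. Match? YES.
Condition (ii): bk = 260·6 = 1560; vr = 40·39 = 1560. Match? YES.
Both conditions hold? YES.

YES


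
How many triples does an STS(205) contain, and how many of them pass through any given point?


An STS(v) is a 2-(v, 3, 1) BIBD: block size k = 3, λ = 1.
Replication: r(k − 1) = λ(v − 1) ⇒ r·2 = 205 − 1 = 204 ⇒ r = 102.
Block count: b = v(v − 1)/6 = 205·204/6 = 41820/6 = 6970.

r = 102, b = 6970.


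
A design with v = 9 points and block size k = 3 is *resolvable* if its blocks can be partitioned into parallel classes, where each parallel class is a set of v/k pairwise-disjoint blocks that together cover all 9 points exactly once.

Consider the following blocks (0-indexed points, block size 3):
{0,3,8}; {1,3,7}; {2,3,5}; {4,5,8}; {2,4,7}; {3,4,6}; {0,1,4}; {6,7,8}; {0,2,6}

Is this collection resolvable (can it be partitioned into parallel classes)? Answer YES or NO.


v = 9, block size k = 3, number of blocks = 9.
For resolvability, blocks must partition into parallel classes of size v/k = 3.
Total blocks must therefore be a multiple of 3: 9 = 3·3 + 0 ⇒ divisible ✓.
Consider block {0,3,8}. The only other block(s) in the collection disjoint from it are {2,4,7} — just 1 block(s). Any parallel class containing {0,3,8} would need 2 other blocks each disjoint from it, so no parallel class of size 3 can contain {0,3,8}.
Since every block must belong to some parallel class in a resolution, the collection cannot be partitioned into parallel classes.
Resolvable? NO.

NO


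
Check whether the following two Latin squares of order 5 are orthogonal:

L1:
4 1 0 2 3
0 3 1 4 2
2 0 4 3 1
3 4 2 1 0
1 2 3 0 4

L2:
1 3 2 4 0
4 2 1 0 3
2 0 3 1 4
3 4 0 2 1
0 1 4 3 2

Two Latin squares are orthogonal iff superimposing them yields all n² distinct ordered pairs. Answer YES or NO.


Form the n² = 25 superimposed pairs (L1[i][j], L2[i][j]), row by row (rows and columns indexed from 0):
row 0: (4,1) (1,3) (0,2) (2,4) (3,0)
row 1: (0,4) (3,2) (1,1) (4,0) (2,3)
row 2: (2,2) (0,0) (4,3) (3,1) (1,4)
row 3: (3,3) (4,4) (2,0) (1,2) (0,1)
row 4: (1,0) (2,1) (3,4) (0,3) (4,2)
Orthogonality requires all 25 pairs distinct.
Check by first coordinate: for each symbol s of L1, list the L2 entries in the n cells where L1 = s; they must all differ.
  L1 = 0: L2 entries (in reading order) 2, 4, 0, 1, 3 — all 5 distinct ✓
  L1 = 1: L2 entries (in reading order) 3, 1, 4, 2, 0 — all 5 distinct ✓
  L1 = 2: L2 entries (in reading order) 4, 3, 2, 0, 1 — all 5 distinct ✓
  L1 = 3: L2 entries (in reading order) 0, 2, 1, 3, 4 — all 5 distinct ✓
  L1 = 4: L2 entries (in reading order) 1, 0, 3, 4, 2 — all 5 distinct ✓
Every symbol of L1 meets every symbol of L2 exactly once, so all 25 pairs are distinct (25 of 25).
Conclusion: YES.

YES


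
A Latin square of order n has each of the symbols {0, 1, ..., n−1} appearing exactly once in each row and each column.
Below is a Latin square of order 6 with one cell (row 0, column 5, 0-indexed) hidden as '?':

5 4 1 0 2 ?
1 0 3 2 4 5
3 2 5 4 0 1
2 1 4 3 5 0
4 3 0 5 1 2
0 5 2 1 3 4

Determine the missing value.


Row 0 contains symbols [0, 1, 2, 4, 5] — missing [3].
Column 5 contains symbols [0, 1, 2, 4, 5] — missing [3].
The missing symbol must appear in both missing sets; intersection = [3].
Therefore the hidden value is 3.

Missing value = 3.


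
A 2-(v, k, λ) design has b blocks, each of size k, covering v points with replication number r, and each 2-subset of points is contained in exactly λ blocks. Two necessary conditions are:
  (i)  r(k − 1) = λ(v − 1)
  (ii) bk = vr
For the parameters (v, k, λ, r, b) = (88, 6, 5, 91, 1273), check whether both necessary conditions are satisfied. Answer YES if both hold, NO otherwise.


Condition (i): r(k − 1) = 91·5 = 455; λ(v − 1) = 5·87 = 435. Match? NO.
Condition (ii): bk = 1273·6 = 7638; vr = 88·91 = 8008. Match? NO.
Both conditions hold? NO.

NO


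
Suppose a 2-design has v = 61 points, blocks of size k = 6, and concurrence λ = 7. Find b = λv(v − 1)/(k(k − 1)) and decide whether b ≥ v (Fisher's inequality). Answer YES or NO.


b = λv(v − 1)/(k(k − 1)) = 7·61·60/(6·5) = 25620/30 = 854.
Compare with v = 61: b ≥ v, so Fisher's inequality holds.

YES


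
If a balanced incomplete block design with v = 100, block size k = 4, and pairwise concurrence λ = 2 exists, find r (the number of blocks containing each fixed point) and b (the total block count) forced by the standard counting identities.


Any 2-(v, k, λ) BIBD satisfies two necessary conditions:
  (i)  Each point sits in r blocks, and counting incidences through any fixed point gives r(k − 1) = λ(v − 1), so r = λ(v − 1)/(k − 1).
  (ii) Total incidences bk = vr, so b = vr/k.
Step 1: r = λ(v − 1)/(k − 1) = 2·(100 − 1)/(4 − 1) = 2·99/3 = 198/3 = 66.
Step 2: b = vr/k = 100·66/4 = 6600/4 = 1650.
Check integrality: r = 66 ∈ Z ✓, b = 1650 ∈ Z ✓.
(These identities are necessary conditions: they determine r and b for any design with these parameters, but do not by themselves prove that one exists.)

r = 66, b = 1650.


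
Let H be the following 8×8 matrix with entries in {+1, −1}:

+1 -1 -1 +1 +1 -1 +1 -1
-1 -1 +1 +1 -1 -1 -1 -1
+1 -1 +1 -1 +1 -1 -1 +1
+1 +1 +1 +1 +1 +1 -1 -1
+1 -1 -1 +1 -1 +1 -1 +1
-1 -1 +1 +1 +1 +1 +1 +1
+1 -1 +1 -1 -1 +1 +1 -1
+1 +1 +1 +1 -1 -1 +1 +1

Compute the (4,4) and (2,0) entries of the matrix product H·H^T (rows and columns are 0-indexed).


Row 0 of H: [1, -1, -1, 1, 1, -1, 1, -1].
Row 2 of H: [1, -1, 1, -1, 1, -1, -1, 1].
Row 4 of H: [1, -1, -1, 1, -1, 1, -1, 1].
(H·H^T)[4][4] = Σ_j H[4][j]·H[4][j] = (1)² + (-1)² + (-1)² + (1)² + (-1)² + (1)² + (-1)² + (1)² = 1 + 1 + 1 + 1 + 1 + 1 + 1 + 1 = 8.
(H·H^T)[2][0] = Σ_j H[2][j]·H[0][j] = (1)·(1) + (-1)·(-1) + (1)·(-1) + (-1)·(1) + (1)·(1) + (-1)·(-1) + (-1)·(1) + (1)·(-1) = 1 + 1 + -1 + -1 + 1 + 1 + -1 + -1 = 0.
So rows 2 and 0 are orthogonal; the diagonal entry equals n = 8.

(4,4) entry = 8; (2,0) entry = 0.


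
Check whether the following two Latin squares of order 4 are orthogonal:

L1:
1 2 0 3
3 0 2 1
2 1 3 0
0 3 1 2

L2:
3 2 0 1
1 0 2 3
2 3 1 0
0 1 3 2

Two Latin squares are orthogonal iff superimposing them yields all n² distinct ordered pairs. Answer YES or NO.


Form the n² = 16 superimposed pairs (L1[i][j], L2[i][j]), row by row (rows and columns indexed from 0):
row 0: (1,3) (2,2) (0,0) (3,1)
row 1: (3,1) (0,0) (2,2) (1,3)
row 2: (2,2) (1,3) (3,1) (0,0)
row 3: (0,0) (3,1) (1,3) (2,2)
Orthogonality requires all 16 pairs distinct.
But the pair (3,1) repeats: cell (0,3) has L1 = 3, L2 = 1, and cell (1,0) has L1 = 3, L2 = 1.
A repeated pair means some other pair never occurs (only 4 distinct pairs out of 16), so the squares are not orthogonal.
Conclusion: NO.

NO


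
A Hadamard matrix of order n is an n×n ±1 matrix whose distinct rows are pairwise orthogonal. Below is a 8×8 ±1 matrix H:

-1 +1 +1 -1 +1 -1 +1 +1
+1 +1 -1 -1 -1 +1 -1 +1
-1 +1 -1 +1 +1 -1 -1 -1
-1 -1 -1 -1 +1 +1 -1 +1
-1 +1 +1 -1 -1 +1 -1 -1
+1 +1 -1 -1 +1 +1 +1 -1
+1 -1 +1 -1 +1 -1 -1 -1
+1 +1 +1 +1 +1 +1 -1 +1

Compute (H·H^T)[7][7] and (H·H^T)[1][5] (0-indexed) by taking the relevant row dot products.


Row 1 of H: [1, 1, -1, -1, -1, 1, -1, 1].
Row 5 of H: [1, 1, -1, -1, 1, 1, 1, -1].
Row 7 of H: [1, 1, 1, 1, 1, 1, -1, 1].
(H·H^T)[7][7] = Σ_j H[7][j]·H[7][j] = (1)² + (1)² + (1)² + (1)² + (1)² + (1)² + (-1)² + (1)² = 1 + 1 + 1 + 1 + 1 + 1 + 1 + 1 = 8.
(H·H^T)[1][5] = Σ_j H[1][j]·H[5][j] = (1)·(1) + (1)·(1) + (-1)·(-1) + (-1)·(-1) + (-1)·(1) + (1)·(1) + (-1)·(1) + (1)·(-1) = 1 + 1 + 1 + 1 + -1 + 1 + -1 + -1 = 2.
Rows 1 and 5 are not orthogonal (dot product = 2 ≠ 0), so H is not a Hadamard matrix.

(7,7) entry = 8; (1,5) entry = 2.


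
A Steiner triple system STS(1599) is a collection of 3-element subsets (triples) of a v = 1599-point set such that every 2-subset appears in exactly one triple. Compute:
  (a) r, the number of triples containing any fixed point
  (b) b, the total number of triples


An STS(v) is a 2-(v, 3, 1) BIBD: block size k = 3, λ = 1.
Replication: r(k − 1) = λ(v − 1) ⇒ r·2 = 1599 − 1 = 1598 ⇒ r = 799.
Block count: bk = vr ⇒ b·3 = 1599·799 = 1277601 ⇒ b = 425867.
(Check via b = v(v − 1)/6 = 1599·1598/6 = 2555202/6 = 425867.)

r = 799, b = 425867.


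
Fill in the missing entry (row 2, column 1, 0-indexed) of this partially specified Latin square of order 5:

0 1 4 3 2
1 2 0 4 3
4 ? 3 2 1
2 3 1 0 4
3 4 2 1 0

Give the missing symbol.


Row 2 contains symbols [1, 2, 3, 4] — missing [0].
Column 1 contains symbols [1, 2, 3, 4] — missing [0].
The missing symbol must appear in both missing sets; intersection = [0].
Therefore the hidden value is 0.

Missing value = 0.


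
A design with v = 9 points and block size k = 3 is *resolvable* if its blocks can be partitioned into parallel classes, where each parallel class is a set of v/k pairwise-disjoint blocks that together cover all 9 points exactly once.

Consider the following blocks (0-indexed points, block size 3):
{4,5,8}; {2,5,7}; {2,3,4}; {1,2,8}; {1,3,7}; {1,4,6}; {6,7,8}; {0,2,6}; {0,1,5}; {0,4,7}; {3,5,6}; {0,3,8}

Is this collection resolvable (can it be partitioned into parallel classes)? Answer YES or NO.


v = 9, block size k = 3, number of blocks = 12.
For resolvability, blocks must partition into parallel classes of size v/k = 3.
Total blocks must therefore be a multiple of 3: 12 = 3·4 + 0 ⇒ divisible ✓.
Greedy packing gives 4 candidate class(es). Each should be a full parallel class (size 3, covers all 9 points).
  Class 1 (3 blocks): {4,5,8}; {1,3,7}; {0,2,6}. Points covered: [0, 1, 2, 3, 4, 5, 6, 7, 8].
  Class 2 (3 blocks): {2,5,7}; {1,4,6}; {0,3,8}. Points covered: [0, 1, 2, 3, 4, 5, 6, 7, 8].
  Class 3 (3 blocks): {2,3,4}; {6,7,8}; {0,1,5}. Points covered: [0, 1, 2, 3, 4, 5, 6, 7, 8].
  Class 4 (3 blocks): {1,2,8}; {0,4,7}; {3,5,6}. Points covered: [0, 1, 2, 3, 4, 5, 6, 7, 8].
All classes full (size 3)? YES. All classes cover every point? YES.
Resolvable? YES.

YES


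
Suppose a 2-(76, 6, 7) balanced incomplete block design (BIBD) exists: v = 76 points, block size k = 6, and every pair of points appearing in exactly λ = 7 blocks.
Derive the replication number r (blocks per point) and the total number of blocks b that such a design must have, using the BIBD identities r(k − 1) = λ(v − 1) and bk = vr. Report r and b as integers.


Any 2-(v, k, λ) BIBD satisfies two necessary conditions:
  (i)  Each point sits in r blocks, and counting incidences through any fixed point gives r(k − 1) = λ(v − 1), so r = λ(v − 1)/(k − 1).
  (ii) Total incidences bk = vr, so b = vr/k.
Step 1: r = λ(v − 1)/(k − 1) = 7·(76 − 1)/(6 − 1) = 7·75/5 = 525/5 = 105.
Step 2: b = vr/k = 76·105/6 = 7980/6 = 1330.
Check integrality: r = 105 ∈ Z ✓, b = 1330 ∈ Z ✓.
(These identities are necessary conditions: they determine r and b for any design with these parameters, but do not by themselves prove that one exists.)

r = 105, b = 1330.


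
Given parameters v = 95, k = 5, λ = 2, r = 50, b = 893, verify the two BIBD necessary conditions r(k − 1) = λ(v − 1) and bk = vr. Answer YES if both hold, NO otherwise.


Condition (i): r(k − 1) = 50·4 = 200; λ(v − 1) = 2·94 = 188. Match? NO.
Condition (ii): bk = 893·5 = 4465; vr = 95·50 = 4750. Match? NO.
Both conditions hold? NO.

NO


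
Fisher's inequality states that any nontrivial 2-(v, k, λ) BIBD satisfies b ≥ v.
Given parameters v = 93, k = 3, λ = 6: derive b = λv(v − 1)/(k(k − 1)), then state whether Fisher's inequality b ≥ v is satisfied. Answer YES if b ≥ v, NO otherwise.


r = λ(v − 1)/(k − 1) = 6·92/2 = 276.
b = vr/k = 93·276/3 = 8556.
Fisher's inequality: b ≥ v ⇔ 8556 ≥ 93? YES.

YES


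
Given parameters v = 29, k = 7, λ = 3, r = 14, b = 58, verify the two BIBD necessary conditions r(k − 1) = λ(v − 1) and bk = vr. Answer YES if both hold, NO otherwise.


Condition (i): r(k − 1) = 14·6 = 84; λ(v − 1) = 3·28 = 84. Match? YES.
Condition (ii): bk = 58·7 = 406; vr = 29·14 = 406. Match? YES.
Both conditions hold? YES.

YES
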